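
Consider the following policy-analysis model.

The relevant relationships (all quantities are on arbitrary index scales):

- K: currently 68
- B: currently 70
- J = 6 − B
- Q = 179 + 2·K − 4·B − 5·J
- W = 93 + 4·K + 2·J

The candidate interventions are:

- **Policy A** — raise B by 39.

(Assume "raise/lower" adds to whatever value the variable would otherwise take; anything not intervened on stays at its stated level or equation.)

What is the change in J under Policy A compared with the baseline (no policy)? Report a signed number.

Baseline:
  B = 70
  J = 6 − 70 = -64
Policy A (B + 39):
  B = 70 + 39 = 109
  J = 6 − 109 = -103
Change in J: -103 − (-64) = -39

-39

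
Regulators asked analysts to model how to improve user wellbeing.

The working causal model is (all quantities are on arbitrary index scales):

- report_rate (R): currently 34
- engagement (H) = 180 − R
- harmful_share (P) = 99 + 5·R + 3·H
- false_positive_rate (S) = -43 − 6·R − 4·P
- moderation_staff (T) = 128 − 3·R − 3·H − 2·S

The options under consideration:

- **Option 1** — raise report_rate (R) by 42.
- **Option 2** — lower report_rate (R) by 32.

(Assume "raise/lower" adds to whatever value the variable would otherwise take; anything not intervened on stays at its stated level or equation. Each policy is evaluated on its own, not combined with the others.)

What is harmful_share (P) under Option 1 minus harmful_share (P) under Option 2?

148

Option 1 (R + 42):
  R = 34 + 42 = 76
  H = 180 − 76 = 104
  P = 99 + 5·76 + 3·104 = 791
Option 2 (R − 32):
  R = 34 − 32 = 2
  H = 180 − 2 = 178
  P = 99 + 5·2 + 3·178 = 643
P: 791 − 643 = 148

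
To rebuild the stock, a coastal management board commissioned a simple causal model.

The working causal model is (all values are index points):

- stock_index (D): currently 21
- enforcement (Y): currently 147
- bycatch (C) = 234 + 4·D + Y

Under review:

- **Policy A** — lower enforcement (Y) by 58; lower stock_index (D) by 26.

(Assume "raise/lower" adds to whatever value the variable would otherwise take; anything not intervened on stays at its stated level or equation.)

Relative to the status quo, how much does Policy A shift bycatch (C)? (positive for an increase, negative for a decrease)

-162

Baseline:
  D = 21
  Y = 147
  C = 234 + 4·21 + 147 = 465
Policy A (Y − 58, D − 26):
  D = 21 − 26 = -5
  Y = 147 − 58 = 89
  C = 234 + 4·(-5) + 89 = 303
Change in C: 303 − 465 = -162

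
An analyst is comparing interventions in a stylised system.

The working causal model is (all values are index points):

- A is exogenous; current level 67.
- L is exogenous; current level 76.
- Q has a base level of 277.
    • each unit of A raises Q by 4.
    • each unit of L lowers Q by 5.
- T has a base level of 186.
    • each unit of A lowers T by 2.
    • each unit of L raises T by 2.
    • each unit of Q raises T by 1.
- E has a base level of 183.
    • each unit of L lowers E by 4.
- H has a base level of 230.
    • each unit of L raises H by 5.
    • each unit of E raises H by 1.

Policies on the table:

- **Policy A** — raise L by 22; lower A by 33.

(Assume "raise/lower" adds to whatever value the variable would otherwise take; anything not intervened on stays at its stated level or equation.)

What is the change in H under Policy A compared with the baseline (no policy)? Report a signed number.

22

Baseline:
  L = 76
  E = 183 − 4·76 = -121
  H = 230 + 5·76 + (-121) = 489
Policy A (L + 22, A − 33):
  L = 76 + 22 = 98
  E = 183 − 4·98 = -209
  H = 230 + 5·98 + (-209) = 511
Change in H: 511 − 489 = 22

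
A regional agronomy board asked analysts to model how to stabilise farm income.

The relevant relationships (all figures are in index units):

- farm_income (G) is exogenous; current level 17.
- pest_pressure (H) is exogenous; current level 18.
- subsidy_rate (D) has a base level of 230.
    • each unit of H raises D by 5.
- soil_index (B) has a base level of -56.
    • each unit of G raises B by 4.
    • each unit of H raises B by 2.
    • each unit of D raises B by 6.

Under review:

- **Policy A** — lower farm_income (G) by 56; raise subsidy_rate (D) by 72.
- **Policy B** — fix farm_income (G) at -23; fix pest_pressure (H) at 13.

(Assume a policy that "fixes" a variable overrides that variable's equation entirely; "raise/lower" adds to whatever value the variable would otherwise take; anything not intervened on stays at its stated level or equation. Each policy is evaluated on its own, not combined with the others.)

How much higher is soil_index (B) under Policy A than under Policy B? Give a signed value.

528

Policy A (G − 56, D + 72):
  G = 17 − 56 = -39
  H = 18
  D = 230 + 5·18 (+72 from intervention) = 392
  B = -56 + 4·(-39) + 2·18 + 6·392 = 2176
Policy B (G := -23, H := 13):
  G = -23
  H = 13
  D = 230 + 5·13 = 295
  B = -56 + 4·(-23) + 2·13 + 6·295 = 1648
B: 2176 − 1648 = 528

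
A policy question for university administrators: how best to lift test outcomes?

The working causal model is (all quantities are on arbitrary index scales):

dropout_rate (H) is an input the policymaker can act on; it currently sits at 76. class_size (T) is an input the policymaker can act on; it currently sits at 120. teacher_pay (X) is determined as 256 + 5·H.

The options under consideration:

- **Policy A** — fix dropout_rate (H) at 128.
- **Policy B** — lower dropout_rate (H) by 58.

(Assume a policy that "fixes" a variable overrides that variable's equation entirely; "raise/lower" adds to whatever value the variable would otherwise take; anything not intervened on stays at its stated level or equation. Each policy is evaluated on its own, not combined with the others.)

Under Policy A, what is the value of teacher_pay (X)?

896

Policy A (H := 128):
  H = 128
  X = 256 + 5·128 = 896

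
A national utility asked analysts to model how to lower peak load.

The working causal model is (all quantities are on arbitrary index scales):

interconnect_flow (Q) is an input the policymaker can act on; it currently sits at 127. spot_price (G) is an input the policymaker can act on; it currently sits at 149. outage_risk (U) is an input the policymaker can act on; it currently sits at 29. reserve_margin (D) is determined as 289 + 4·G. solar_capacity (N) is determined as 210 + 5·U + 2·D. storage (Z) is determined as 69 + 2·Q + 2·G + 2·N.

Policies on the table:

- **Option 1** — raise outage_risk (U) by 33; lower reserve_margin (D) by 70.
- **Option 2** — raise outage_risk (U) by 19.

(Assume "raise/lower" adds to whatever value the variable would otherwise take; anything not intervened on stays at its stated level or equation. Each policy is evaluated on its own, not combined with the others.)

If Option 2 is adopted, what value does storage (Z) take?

Option 2 (U + 19):
  Q = 127
  G = 149
  U = 29 + 19 = 48
  D = 289 + 4·149 = 885
  N = 210 + 5·48 + 2·885 = 2220
  Z = 69 + 2·127 + 2·149 + 2·2220 = 5061

5061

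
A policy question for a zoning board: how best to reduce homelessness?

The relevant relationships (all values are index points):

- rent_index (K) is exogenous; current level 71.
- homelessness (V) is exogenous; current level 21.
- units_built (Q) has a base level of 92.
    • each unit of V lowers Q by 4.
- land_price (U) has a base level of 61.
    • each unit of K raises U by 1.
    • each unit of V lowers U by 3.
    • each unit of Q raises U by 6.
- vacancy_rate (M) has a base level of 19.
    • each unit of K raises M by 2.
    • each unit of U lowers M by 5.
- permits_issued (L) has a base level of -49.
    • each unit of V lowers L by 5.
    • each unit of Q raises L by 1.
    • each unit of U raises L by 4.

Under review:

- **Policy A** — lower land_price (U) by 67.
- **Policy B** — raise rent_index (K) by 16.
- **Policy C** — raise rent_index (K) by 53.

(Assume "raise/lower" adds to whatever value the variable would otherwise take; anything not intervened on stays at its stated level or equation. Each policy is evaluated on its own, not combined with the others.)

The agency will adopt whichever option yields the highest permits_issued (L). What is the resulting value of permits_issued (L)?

534

Policy A (U − 67):
  K = 71
  V = 21
  Q = 92 − 4·21 = 8
  U = 61 + 71 − 3·21 + 6·8 (−67 from intervention) = 50
  L = -49 − 5·21 + 8 + 4·50 = 54
Policy B (K + 16):
  K = 71 + 16 = 87
  V = 21
  Q = 92 − 4·21 = 8
  U = 61 + 87 − 3·21 + 6·8 = 133
  L = -49 − 5·21 + 8 + 4·133 = 386
Policy C (K + 53):
  K = 71 + 53 = 124
  V = 21
  Q = 92 − 4·21 = 8
  U = 61 + 124 − 3·21 + 6·8 = 170
  L = -49 − 5·21 + 8 + 4·170 = 534
Comparing — Policy A: L=54, Policy B: L=386, Policy C: L=534. Highest is 534 (Policy C).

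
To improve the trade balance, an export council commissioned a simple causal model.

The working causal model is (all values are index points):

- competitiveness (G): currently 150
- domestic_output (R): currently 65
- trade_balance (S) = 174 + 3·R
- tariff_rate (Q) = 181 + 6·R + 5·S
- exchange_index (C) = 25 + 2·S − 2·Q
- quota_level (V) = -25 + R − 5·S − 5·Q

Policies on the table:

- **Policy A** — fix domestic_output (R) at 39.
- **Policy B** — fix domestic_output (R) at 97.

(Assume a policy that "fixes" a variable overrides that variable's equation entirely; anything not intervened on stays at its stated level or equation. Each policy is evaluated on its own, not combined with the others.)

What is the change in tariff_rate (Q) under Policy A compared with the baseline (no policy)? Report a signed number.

Baseline:
  R = 65
  S = 174 + 3·65 = 369
  Q = 181 + 6·65 + 5·369 = 2416
Policy A (R := 39):
  R = 39
  S = 174 + 3·39 = 291
  Q = 181 + 6·39 + 5·291 = 1870
Change in Q: 1870 − 2416 = -546

-546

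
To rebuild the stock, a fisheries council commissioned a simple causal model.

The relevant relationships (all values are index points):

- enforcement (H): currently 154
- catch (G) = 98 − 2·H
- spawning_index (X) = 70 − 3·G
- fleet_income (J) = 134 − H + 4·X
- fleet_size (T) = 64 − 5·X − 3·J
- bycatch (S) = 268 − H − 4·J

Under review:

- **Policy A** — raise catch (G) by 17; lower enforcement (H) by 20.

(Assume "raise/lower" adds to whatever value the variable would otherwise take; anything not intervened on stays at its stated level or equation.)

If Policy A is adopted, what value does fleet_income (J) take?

Policy A (G + 17, H − 20):
  H = 154 − 20 = 134
  G = 98 − 2·134 (+17 from intervention) = -153
  X = 70 − 3·(-153) = 529
  J = 134 − 134 + 4·529 = 2116

2116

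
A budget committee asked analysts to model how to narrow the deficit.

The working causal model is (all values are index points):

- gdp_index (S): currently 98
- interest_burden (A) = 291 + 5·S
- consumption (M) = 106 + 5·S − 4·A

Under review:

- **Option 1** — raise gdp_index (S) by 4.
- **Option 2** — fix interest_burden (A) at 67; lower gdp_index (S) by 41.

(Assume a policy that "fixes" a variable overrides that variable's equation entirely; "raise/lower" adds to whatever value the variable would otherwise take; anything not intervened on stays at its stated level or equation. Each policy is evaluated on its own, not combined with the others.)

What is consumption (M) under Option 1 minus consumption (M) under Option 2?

-2711

Option 1 (S + 4):
  S = 98 + 4 = 102
  A = 291 + 5·102 = 801
  M = 106 + 5·102 − 4·801 = -2588
Option 2 (A := 67, S − 41):
  S = 98 − 41 = 57
  A = 67
  M = 106 + 5·57 − 4·67 = 123
M: -2588 − 123 = -2711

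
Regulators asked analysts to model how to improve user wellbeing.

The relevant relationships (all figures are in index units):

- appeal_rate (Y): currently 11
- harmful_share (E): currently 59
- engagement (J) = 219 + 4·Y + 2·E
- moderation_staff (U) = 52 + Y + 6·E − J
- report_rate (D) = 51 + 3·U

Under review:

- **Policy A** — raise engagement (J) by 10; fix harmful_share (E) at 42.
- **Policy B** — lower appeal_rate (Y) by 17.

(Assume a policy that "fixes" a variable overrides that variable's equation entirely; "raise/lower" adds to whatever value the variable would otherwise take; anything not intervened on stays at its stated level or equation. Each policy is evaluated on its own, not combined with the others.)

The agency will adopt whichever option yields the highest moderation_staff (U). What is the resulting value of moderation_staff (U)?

87

Policy A (J + 10, E := 42):
  Y = 11
  E = 42
  J = 219 + 4·11 + 2·42 (+10 from intervention) = 357
  U = 52 + 11 + 6·42 − 357 = -42
Policy B (Y − 17):
  Y = 11 − 17 = -6
  E = 59
  J = 219 + 4·(-6) + 2·59 = 313
  U = 52 + (-6) + 6·59 − 313 = 87
Comparing — Policy A: U=-42, Policy B: U=87. Highest is 87 (Policy B).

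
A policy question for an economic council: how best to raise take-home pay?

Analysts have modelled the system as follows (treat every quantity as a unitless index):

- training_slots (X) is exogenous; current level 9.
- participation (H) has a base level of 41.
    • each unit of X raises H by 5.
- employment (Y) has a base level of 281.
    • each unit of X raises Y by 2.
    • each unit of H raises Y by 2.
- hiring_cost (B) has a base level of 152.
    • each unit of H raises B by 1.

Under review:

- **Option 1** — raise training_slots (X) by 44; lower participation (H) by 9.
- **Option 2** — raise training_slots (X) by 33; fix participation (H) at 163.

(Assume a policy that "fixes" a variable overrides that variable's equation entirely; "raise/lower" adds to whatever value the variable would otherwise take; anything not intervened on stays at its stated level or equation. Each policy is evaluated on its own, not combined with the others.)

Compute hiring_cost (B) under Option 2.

Option 2 (X + 33, H := 163):
  X = 9 + 33 = 42
  H = 163
  B = 152 + 163 = 315

315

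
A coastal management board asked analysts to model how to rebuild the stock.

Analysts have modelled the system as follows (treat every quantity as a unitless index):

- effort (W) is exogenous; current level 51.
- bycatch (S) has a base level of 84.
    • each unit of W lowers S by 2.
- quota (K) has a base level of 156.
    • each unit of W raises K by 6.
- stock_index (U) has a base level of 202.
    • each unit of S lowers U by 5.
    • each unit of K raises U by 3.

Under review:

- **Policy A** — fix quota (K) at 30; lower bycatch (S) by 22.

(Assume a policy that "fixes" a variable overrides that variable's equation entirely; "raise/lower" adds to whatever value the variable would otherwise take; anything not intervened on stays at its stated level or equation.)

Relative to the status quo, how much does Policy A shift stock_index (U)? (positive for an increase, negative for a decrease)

-1186

Baseline:
  W = 51
  S = 84 − 2·51 = -18
  K = 156 + 6·51 = 462
  U = 202 − 5·(-18) + 3·462 = 1678
Policy A (K := 30, S − 22):
  W = 51
  S = 84 − 2·51 (−22 from intervention) = -40
  K = 30
  U = 202 − 5·(-40) + 3·30 = 492
Change in U: 492 − 1678 = -1186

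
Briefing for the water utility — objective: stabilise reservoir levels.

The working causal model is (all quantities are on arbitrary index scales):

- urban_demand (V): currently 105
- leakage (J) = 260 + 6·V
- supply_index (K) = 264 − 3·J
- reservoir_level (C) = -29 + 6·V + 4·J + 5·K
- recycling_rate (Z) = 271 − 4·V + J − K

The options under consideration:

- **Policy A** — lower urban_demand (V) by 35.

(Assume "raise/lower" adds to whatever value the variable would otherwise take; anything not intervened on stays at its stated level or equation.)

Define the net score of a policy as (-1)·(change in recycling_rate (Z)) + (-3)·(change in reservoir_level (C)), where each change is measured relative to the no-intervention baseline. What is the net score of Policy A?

-5600

Baseline:
  V = 105
  J = 260 + 6·105 = 890
  K = 264 − 3·890 = -2406
  C = -29 + 6·105 + 4·890 + 5·(-2406) = -7869
  Z = 271 − 4·105 + 890 − (-2406) = 3147
Policy A (V − 35):
  V = 105 − 35 = 70
  J = 260 + 6·70 = 680
  K = 264 − 3·680 = -1776
  C = -29 + 6·70 + 4·680 + 5·(-1776) = -5769
  Z = 271 − 4·70 + 680 − (-1776) = 2447
ΔZ = 2447 − 3147 = -700; ΔC = -5769 − (-7869) = 2100
Score = (-1)·(-700) + (-3)·2100 = -5600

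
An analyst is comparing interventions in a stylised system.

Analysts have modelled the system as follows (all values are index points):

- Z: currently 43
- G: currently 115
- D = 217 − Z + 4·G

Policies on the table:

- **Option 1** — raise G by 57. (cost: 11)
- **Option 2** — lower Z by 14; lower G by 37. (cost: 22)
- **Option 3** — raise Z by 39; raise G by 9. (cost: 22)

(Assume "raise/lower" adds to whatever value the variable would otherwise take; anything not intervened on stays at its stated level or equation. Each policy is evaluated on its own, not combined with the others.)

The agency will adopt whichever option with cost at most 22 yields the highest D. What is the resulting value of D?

Option 1 (G + 57):
  Z = 43
  G = 115 + 57 = 172
  D = 217 − 43 + 4·172 = 862
Option 2 (Z − 14, G − 37):
  Z = 43 − 14 = 29
  G = 115 − 37 = 78
  D = 217 − 29 + 4·78 = 500
Option 3 (Z + 39, G + 9):
  Z = 43 + 39 = 82
  G = 115 + 9 = 124
  D = 217 − 82 + 4·124 = 631
Comparing — Option 1: D=862, Option 2: D=500, Option 3: D=631. Highest is 862 (Option 1).

862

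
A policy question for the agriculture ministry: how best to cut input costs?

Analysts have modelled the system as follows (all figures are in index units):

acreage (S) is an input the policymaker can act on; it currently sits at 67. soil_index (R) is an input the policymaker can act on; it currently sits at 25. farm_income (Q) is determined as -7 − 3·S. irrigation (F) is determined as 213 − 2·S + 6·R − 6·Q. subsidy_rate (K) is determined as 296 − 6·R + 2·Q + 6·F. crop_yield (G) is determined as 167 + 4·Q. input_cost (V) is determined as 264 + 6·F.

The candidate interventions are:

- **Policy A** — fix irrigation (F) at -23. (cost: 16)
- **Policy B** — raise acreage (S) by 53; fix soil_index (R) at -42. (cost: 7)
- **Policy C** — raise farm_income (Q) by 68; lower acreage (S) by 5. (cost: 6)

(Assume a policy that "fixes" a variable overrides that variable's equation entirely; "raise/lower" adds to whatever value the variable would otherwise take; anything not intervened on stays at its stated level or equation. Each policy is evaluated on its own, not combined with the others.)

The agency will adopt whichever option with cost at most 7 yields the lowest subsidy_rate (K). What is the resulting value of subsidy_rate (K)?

Policy B (S + 53, R := -42):
  S = 67 + 53 = 120
  R = -42
  Q = -7 − 3·120 = -367
  F = 213 − 2·120 + 6·(-42) − 6·(-367) = 1923
  K = 296 − 6·(-42) + 2·(-367) + 6·1923 = 11352
Policy C (Q + 68, S − 5):
  S = 67 − 5 = 62
  R = 25
  Q = -7 − 3·62 (+68 from intervention) = -125
  F = 213 − 2·62 + 6·25 − 6·(-125) = 989
  K = 296 − 6·25 + 2·(-125) + 6·989 = 5830
Comparing — Policy B: K=11352, Policy C: K=5830. Lowest is 5830 (Policy C).

5830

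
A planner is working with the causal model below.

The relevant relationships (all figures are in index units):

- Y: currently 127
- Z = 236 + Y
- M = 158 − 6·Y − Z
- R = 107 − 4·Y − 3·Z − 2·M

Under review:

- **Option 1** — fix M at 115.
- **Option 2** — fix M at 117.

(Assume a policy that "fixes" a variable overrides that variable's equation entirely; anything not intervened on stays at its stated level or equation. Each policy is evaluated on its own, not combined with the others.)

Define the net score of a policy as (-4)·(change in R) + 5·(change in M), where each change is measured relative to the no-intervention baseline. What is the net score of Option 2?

14092

Baseline:
  Y = 127
  Z = 236 + 127 = 363
  M = 158 − 6·127 − 363 = -967
  R = 107 − 4·127 − 3·363 − 2·(-967) = 444
Option 2 (M := 117):
  Y = 127
  Z = 236 + 127 = 363
  M = 117
  R = 107 − 4·127 − 3·363 − 2·117 = -1724
ΔR = -1724 − 444 = -2168; ΔM = 117 − (-967) = 1084
Score = (-4)·(-2168) + 5·1084 = 14092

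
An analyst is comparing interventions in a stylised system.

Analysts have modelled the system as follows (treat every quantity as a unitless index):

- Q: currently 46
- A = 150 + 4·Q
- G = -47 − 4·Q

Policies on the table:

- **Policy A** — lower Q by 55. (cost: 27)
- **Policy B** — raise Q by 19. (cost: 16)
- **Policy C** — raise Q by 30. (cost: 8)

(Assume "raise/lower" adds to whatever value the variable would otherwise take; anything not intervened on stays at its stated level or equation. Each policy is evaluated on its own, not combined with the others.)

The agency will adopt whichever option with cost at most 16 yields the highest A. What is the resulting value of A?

454

Policy B (Q + 19):
  Q = 46 + 19 = 65
  A = 150 + 4·65 = 410
Policy C (Q + 30):
  Q = 46 + 30 = 76
  A = 150 + 4·76 = 454
Comparing — Policy B: A=410, Policy C: A=454. Highest is 454 (Policy C).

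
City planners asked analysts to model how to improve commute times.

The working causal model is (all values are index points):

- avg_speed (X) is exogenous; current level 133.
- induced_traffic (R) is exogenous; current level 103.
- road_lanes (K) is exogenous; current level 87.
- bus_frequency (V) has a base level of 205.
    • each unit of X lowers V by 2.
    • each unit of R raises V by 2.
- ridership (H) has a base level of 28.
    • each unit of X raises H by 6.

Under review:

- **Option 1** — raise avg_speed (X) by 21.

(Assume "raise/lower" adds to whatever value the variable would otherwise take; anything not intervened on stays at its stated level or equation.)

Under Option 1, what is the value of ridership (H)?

952

Option 1 (X + 21):
  X = 133 + 21 = 154
  H = 28 + 6·154 = 952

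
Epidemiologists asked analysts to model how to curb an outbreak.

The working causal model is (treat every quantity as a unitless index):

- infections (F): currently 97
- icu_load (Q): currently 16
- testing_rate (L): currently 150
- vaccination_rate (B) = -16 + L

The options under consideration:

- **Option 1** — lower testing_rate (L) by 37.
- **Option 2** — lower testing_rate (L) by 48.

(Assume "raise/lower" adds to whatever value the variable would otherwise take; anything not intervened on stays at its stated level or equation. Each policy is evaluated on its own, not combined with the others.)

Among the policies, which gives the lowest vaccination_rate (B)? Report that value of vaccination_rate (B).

Option 1 (L − 37):
  L = 150 − 37 = 113
  B = -16 + 113 = 97
Option 2 (L − 48):
  L = 150 − 48 = 102
  B = -16 + 102 = 86
Comparing — Option 1: B=97, Option 2: B=86. Lowest is 86 (Option 2).

86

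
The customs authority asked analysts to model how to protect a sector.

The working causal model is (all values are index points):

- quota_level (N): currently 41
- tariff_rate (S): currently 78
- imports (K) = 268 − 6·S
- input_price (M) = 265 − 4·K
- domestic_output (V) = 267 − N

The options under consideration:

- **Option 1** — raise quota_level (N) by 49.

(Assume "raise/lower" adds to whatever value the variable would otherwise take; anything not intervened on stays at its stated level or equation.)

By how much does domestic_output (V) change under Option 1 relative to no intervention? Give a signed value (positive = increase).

-49

Baseline:
  N = 41
  V = 267 − 41 = 226
Option 1 (N + 49):
  N = 41 + 49 = 90
  V = 267 − 90 = 177
Change in V: 177 − 226 = -49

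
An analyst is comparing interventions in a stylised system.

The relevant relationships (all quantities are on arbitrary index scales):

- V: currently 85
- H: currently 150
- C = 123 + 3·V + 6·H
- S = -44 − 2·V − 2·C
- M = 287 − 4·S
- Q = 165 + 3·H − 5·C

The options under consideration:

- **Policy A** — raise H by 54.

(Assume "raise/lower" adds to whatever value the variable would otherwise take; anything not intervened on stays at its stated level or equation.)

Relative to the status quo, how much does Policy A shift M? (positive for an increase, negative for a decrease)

Baseline:
  V = 85
  H = 150
  C = 123 + 3·85 + 6·150 = 1278
  S = -44 − 2·85 − 2·1278 = -2770
  M = 287 − 4·(-2770) = 11367
Policy A (H + 54):
  V = 85
  H = 150 + 54 = 204
  C = 123 + 3·85 + 6·204 = 1602
  S = -44 − 2·85 − 2·1602 = -3418
  M = 287 − 4·(-3418) = 13959
Change in M: 13959 − 11367 = 2592

2592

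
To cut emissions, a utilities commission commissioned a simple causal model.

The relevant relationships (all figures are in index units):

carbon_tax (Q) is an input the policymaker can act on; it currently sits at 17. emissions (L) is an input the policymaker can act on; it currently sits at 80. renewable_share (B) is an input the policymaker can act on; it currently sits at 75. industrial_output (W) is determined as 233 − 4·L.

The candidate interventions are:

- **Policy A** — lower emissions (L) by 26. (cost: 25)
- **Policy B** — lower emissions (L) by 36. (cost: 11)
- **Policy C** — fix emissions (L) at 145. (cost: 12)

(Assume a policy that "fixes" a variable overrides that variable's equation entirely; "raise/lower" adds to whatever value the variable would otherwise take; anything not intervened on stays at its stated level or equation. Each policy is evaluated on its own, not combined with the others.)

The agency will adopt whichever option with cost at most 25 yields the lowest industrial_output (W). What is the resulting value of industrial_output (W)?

-347

Policy A (L − 26):
  L = 80 − 26 = 54
  W = 233 − 4·54 = 17
Policy B (L − 36):
  L = 80 − 36 = 44
  W = 233 − 4·44 = 57
Policy C (L := 145):
  L = 145
  W = 233 − 4·145 = -347
Comparing — Policy A: W=17, Policy B: W=57, Policy C: W=-347. Lowest is -347 (Policy C).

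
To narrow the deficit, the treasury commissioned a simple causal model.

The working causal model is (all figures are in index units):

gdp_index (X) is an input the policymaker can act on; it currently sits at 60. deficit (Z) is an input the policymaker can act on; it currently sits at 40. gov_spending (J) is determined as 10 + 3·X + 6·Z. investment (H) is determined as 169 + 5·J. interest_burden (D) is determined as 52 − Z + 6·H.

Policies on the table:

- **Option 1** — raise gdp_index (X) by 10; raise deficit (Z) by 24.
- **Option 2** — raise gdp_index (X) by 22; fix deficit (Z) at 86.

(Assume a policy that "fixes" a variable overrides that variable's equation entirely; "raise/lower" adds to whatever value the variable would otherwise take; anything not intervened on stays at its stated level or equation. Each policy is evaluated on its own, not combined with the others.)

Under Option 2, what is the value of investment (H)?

4029

Option 2 (X + 22, Z := 86):
  X = 60 + 22 = 82
  Z = 86
  J = 10 + 3·82 + 6·86 = 772
  H = 169 + 5·772 = 4029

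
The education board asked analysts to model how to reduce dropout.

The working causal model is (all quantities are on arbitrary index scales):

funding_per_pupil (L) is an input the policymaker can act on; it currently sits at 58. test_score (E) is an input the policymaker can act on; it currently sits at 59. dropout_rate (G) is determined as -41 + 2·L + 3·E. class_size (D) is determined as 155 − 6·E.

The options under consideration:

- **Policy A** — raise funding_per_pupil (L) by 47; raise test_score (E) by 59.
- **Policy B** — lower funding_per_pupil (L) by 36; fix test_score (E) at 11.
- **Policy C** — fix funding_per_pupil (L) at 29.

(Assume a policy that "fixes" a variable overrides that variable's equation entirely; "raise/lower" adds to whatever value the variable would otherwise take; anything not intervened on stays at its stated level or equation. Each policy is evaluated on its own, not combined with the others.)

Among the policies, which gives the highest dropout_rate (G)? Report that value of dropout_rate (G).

523

Policy A (L + 47, E + 59):
  L = 58 + 47 = 105
  E = 59 + 59 = 118
  G = -41 + 2·105 + 3·118 = 523
Policy B (L − 36, E := 11):
  L = 58 − 36 = 22
  E = 11
  G = -41 + 2·22 + 3·11 = 36
Policy C (L := 29):
  L = 29
  E = 59
  G = -41 + 2·29 + 3·59 = 194
Comparing — Policy A: G=523, Policy B: G=36, Policy C: G=194. Highest is 523 (Policy A).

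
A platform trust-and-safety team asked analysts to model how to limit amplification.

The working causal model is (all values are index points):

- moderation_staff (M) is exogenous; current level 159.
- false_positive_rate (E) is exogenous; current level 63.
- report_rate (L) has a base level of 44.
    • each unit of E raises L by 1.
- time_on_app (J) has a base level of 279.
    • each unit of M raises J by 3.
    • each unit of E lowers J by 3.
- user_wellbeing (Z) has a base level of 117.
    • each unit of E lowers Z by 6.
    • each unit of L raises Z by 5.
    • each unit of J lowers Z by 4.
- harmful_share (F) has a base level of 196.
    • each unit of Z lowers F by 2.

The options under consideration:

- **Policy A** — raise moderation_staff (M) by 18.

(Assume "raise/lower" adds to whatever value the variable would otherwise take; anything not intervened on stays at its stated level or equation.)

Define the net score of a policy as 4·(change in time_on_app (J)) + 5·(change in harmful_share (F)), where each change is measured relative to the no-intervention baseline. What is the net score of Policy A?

Baseline:
  M = 159
  E = 63
  L = 44 + 63 = 107
  J = 279 + 3·159 − 3·63 = 567
  Z = 117 − 6·63 + 5·107 − 4·567 = -1994
  F = 196 − 2·(-1994) = 4184
Policy A (M + 18):
  M = 159 + 18 = 177
  E = 63
  L = 44 + 63 = 107
  J = 279 + 3·177 − 3·63 = 621
  Z = 117 − 6·63 + 5·107 − 4·621 = -2210
  F = 196 − 2·(-2210) = 4616
ΔJ = 621 − 567 = 54; ΔF = 4616 − 4184 = 432
Score = 4·54 + 5·432 = 2376

2376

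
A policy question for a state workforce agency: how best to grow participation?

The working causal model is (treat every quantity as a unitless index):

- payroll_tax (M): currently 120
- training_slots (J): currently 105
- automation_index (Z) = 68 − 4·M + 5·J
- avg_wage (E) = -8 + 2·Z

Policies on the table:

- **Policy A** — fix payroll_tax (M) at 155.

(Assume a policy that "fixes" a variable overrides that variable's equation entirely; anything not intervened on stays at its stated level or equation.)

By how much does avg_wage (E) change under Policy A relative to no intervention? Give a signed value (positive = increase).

Baseline:
  M = 120
  J = 105
  Z = 68 − 4·120 + 5·105 = 113
  E = -8 + 2·113 = 218
Policy A (M := 155):
  M = 155
  J = 105
  Z = 68 − 4·155 + 5·105 = -27
  E = -8 + 2·(-27) = -62
Change in E: -62 − 218 = -280

-280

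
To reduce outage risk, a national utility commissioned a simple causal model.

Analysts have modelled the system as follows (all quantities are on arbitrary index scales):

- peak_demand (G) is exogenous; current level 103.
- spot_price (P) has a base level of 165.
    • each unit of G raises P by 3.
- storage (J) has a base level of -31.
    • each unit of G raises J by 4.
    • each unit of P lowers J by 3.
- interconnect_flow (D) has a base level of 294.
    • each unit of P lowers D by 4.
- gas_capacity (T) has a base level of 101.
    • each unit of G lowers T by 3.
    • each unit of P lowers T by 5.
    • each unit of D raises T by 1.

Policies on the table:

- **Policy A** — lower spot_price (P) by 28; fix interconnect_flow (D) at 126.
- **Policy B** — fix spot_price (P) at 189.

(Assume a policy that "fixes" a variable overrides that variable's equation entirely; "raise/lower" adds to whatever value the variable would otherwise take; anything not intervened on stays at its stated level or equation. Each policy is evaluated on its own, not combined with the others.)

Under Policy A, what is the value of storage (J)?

-957

Policy A (P − 28, D := 126):
  G = 103
  P = 165 + 3·103 (−28 from intervention) = 446
  J = -31 + 4·103 − 3·446 = -957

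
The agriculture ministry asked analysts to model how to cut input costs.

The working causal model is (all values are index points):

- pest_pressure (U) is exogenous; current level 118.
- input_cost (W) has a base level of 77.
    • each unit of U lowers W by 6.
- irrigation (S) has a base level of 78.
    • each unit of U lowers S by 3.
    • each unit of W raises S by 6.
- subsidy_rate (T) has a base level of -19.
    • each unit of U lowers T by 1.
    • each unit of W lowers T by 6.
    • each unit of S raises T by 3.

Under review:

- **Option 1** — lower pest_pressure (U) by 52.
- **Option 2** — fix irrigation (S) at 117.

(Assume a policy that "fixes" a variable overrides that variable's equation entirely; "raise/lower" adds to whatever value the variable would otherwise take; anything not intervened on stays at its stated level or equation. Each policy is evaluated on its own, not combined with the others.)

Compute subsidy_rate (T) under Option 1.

-4273

Option 1 (U − 52):
  U = 118 − 52 = 66
  W = 77 − 6·66 = -319
  S = 78 − 3·66 + 6·(-319) = -2034
  T = -19 − 66 − 6·(-319) + 3·(-2034) = -4273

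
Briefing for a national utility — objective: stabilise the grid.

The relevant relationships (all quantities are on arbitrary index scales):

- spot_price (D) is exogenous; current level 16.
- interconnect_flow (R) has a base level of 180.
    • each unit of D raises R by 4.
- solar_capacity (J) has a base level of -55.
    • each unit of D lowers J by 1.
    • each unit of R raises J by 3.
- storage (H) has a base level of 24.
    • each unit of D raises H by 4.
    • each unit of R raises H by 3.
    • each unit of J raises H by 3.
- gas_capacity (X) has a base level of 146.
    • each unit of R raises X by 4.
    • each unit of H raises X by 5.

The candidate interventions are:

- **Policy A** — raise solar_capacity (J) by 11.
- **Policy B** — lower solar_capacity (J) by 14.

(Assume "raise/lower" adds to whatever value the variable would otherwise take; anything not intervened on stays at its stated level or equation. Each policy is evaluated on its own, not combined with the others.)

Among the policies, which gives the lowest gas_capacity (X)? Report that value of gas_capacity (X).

14927

Policy A (J + 11):
  D = 16
  R = 180 + 4·16 = 244
  J = -55 − 16 + 3·244 (+11 from intervention) = 672
  H = 24 + 4·16 + 3·244 + 3·672 = 2836
  X = 146 + 4·244 + 5·2836 = 15302
Policy B (J − 14):
  D = 16
  R = 180 + 4·16 = 244
  J = -55 − 16 + 3·244 (−14 from intervention) = 647
  H = 24 + 4·16 + 3·244 + 3·647 = 2761
  X = 146 + 4·244 + 5·2761 = 14927
Comparing — Policy A: X=15302, Policy B: X=14927. Lowest is 14927 (Policy B).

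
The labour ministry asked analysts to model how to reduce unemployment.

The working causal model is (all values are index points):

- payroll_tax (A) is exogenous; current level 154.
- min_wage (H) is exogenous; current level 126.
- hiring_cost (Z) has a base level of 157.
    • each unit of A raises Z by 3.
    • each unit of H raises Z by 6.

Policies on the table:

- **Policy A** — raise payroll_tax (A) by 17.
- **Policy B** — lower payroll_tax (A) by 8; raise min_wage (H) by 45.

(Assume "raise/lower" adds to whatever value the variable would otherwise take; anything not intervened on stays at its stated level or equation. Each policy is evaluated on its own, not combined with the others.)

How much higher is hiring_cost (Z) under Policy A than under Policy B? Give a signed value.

-195

Policy A (A + 17):
  A = 154 + 17 = 171
  H = 126
  Z = 157 + 3·171 + 6·126 = 1426
Policy B (A − 8, H + 45):
  A = 154 − 8 = 146
  H = 126 + 45 = 171
  Z = 157 + 3·146 + 6·171 = 1621
Z: 1426 − 1621 = -195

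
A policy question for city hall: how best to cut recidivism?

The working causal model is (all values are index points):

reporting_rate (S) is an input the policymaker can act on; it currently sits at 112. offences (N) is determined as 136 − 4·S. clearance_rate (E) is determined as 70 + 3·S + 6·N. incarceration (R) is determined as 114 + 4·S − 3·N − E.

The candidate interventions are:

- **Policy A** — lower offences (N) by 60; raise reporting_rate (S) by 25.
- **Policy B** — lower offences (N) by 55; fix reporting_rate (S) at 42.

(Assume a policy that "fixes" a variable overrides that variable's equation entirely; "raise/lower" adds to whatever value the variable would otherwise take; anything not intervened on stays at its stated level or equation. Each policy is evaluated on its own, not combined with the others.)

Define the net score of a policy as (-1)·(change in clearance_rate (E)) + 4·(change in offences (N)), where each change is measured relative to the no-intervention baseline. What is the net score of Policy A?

Baseline:
  S = 112
  N = 136 − 4·112 = -312
  E = 70 + 3·112 + 6·(-312) = -1466
Policy A (N − 60, S + 25):
  S = 112 + 25 = 137
  N = 136 − 4·137 (−60 from intervention) = -472
  E = 70 + 3·137 + 6·(-472) = -2351
ΔE = -2351 − (-1466) = -885; ΔN = -472 − (-312) = -160
Score = (-1)·(-885) + 4·(-160) = 245

245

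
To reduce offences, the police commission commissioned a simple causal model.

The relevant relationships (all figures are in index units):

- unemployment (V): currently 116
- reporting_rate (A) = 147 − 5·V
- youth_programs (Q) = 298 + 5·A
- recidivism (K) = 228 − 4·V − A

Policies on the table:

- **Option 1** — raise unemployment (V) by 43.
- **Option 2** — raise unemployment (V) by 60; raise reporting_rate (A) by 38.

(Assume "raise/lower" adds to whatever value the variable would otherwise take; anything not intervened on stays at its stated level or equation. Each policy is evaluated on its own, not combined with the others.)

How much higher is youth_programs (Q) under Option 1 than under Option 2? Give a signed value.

Option 1 (V + 43):
  V = 116 + 43 = 159
  A = 147 − 5·159 = -648
  Q = 298 + 5·(-648) = -2942
Option 2 (V + 60, A + 38):
  V = 116 + 60 = 176
  A = 147 − 5·176 (+38 from intervention) = -695
  Q = 298 + 5·(-695) = -3177
Q: -2942 − (-3177) = 235

235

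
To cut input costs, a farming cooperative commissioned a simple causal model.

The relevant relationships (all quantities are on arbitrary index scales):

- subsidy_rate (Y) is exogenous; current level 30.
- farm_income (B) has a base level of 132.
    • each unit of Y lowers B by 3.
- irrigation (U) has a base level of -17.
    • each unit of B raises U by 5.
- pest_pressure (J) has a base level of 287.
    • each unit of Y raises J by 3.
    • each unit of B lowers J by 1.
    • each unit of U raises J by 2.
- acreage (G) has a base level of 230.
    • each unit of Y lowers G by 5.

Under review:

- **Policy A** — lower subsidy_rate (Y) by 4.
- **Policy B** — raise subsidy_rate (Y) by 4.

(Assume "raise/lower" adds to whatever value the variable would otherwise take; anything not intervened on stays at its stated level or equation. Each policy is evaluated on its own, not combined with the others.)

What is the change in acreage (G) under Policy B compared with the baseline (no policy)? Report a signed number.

-20

Baseline:
  Y = 30
  G = 230 − 5·30 = 80
Policy B (Y + 4):
  Y = 30 + 4 = 34
  G = 230 − 5·34 = 60
Change in G: 60 − 80 = -20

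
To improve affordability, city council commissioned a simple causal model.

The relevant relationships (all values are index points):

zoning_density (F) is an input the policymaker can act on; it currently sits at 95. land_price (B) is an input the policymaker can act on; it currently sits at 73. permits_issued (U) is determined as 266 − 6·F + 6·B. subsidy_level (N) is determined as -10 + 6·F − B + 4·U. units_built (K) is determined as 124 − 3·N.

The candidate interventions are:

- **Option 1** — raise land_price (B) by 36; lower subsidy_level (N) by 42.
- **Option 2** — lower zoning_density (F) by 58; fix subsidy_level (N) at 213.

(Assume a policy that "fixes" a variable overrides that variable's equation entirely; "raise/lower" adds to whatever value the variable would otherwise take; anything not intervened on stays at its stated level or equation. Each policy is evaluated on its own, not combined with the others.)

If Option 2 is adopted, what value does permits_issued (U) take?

Option 2 (F − 58, N := 213):
  F = 95 − 58 = 37
  B = 73
  U = 266 − 6·37 + 6·73 = 482

482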